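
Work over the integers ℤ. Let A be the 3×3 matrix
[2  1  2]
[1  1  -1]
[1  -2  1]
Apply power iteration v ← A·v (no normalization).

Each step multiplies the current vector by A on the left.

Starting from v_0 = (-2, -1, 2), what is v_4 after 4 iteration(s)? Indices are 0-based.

v_0 = (-2, -1, 2).
v_1 = A·v_0 = (-1, -5, 2).
v_2 = A·v_1 = (-3, -8, 11).
v_3 = A·v_2 = (8, -22, 24).
v_4 = A·v_3 = (42, -38, 76).

v_4 = (42, -38, 76)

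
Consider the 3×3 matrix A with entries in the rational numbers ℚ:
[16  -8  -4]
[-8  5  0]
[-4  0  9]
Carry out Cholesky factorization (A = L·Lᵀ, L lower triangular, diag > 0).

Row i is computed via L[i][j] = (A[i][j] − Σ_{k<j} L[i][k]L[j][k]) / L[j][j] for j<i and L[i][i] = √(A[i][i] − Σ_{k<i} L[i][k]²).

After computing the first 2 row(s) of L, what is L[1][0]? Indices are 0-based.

L[1][0] = -2

Step 1: L[0][0] = √(16) = 4.
  L[1][0] = (-8) / L[0][0] = -2.
Step 2: L[1][1] = √(1) = 1.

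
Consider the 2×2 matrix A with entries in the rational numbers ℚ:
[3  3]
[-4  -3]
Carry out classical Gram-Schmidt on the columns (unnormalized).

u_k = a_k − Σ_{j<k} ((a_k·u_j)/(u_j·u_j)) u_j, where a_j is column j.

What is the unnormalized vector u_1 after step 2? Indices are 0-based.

Step 1: u_0 = a_0 = (3, -4).
Step 2: u_1 = a_1 − (21/25)·u_0 = (12/25, 9/25).

u_1 = (12/25, 9/25)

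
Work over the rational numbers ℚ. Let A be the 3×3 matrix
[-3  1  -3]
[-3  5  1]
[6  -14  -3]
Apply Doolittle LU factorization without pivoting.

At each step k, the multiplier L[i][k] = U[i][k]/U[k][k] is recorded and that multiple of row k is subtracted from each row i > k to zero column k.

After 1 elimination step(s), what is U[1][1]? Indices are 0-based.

Step 1: pivot at (0,0) is -3.
  row1 ← row1 − (1)·row0  ⇒  L[1][0]=1, U row1=(0, 4, 4)
  row2 ← row2 − (-2)·row0  ⇒  L[2][0]=-2, U row2=(0, -12, -9)

U[1][1] = 4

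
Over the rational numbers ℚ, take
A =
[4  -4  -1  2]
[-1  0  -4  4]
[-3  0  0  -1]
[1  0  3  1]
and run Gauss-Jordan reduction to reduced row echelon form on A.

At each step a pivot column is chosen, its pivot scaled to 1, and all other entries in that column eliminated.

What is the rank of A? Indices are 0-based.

pivot(0,0)=4: scale R0 → (1, -1, -1/4, 1/2)
  clear (1,0): R1 −= (-1)R0 → (0, -1, -17/4, 9/2)
  clear (2,0): R2 −= (-3)R0 → (0, -3, -3/4, 1/2)
  clear (3,0): R3 −= (1)R0 → (0, 1, 13/4, 1/2)
pivot(1,1)=-1: scale R1 → (0, 1, 17/4, -9/2)
  clear (0,1): R0 −= (-1)R1 → (1, 0, 4, -4)
  clear (2,1): R2 −= (-3)R1 → (0, 0, 12, -13)
  clear (3,1): R3 −= (1)R1 → (0, 0, -1, 5)
pivot(2,2)=12: scale R2 → (0, 0, 1, -13/12)
  clear (0,2): R0 −= (4)R2 → (1, 0, 0, 1/3)
  clear (1,2): R1 −= (17/4)R2 → (0, 1, 0, 5/48)
  clear (3,2): R3 −= (-1)R2 → (0, 0, 0, 47/12)
pivot(3,3)=47/12: scale R3 → (0, 0, 0, 1)
  clear (0,3): R0 −= (1/3)R3 → (1, 0, 0, 0)
  clear (1,3): R1 −= (5/48)R3 → (0, 1, 0, 0)
  clear (2,3): R2 −= (-13/12)R3 → (0, 0, 1, 0)

rank = 4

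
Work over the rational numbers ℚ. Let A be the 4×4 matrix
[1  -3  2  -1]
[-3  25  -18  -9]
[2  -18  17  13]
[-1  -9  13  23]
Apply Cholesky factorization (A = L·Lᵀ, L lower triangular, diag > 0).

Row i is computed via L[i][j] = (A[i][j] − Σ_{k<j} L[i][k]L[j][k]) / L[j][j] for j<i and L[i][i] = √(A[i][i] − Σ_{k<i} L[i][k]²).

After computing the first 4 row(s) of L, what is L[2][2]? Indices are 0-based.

L[2][2] = 2

Step 1: L[0][0] = √(1) = 1.
  L[1][0] = (-3) / L[0][0] = -3.
Step 2: L[1][1] = √(16) = 4.
  L[2][0] = (2) / L[0][0] = 2.
  L[2][1] = (-12) / L[1][1] = -3.
Step 3: L[2][2] = √(4) = 2.
  L[3][0] = (-1) / L[0][0] = -1.
  L[3][1] = (-12) / L[1][1] = -3.
  L[3][2] = (6) / L[2][2] = 3.
Step 4: L[3][3] = √(4) = 2.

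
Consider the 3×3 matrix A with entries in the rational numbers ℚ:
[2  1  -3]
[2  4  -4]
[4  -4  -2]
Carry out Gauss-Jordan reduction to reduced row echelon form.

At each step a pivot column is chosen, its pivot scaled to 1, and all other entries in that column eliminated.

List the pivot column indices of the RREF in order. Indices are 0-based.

pivot(0,0)=2: scale R0 → (1, 1/2, -3/2)
  clear (1,0): R1 −= (2)R0 → (0, 3, -1)
  clear (2,0): R2 −= (4)R0 → (0, -6, 4)
pivot(1,1)=3: scale R1 → (0, 1, -1/3)
  clear (0,1): R0 −= (1/2)R1 → (1, 0, -4/3)
  clear (2,1): R2 −= (-6)R1 → (0, 0, 2)
pivot(2,2)=2: scale R2 → (0, 0, 1)
  clear (0,2): R0 −= (-4/3)R2 → (1, 0, 0)
  clear (1,2): R1 −= (-1/3)R2 → (0, 1, 0)

pivot columns: 0, 1, 2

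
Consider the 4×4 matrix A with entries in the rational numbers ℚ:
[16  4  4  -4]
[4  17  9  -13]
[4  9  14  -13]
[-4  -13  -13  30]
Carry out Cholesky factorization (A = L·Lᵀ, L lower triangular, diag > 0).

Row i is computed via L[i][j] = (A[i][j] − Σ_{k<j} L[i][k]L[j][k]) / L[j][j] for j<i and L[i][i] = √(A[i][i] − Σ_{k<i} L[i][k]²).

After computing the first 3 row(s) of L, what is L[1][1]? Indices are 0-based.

L[1][1] = 4

Step 1: L[0][0] = √(16) = 4.
  L[1][0] = (4) / L[0][0] = 1.
Step 2: L[1][1] = √(16) = 4.
  L[2][0] = (4) / L[0][0] = 1.
  L[2][1] = (8) / L[1][1] = 2.
Step 3: L[2][2] = √(9) = 3.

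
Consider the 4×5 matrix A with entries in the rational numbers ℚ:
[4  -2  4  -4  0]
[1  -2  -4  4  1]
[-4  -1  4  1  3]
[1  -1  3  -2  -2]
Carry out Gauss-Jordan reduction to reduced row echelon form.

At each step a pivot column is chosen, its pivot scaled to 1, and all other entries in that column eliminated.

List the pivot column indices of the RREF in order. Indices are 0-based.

pivot columns: 0, 1, 2, 3

[1] R0 /= 4  ⇒  (1, -1/2, 1, -1, 0)
     R1 -= 1·R0  ⇒  (0, -3/2, -5, 5, 1)
     R2 -= -4·R0  ⇒  (0, -3, 8, -3, 3)
     R3 -= 1·R0  ⇒  (0, -1/2, 2, -1, -2)
[2] R1 /= -3/2  ⇒  (0, 1, 10/3, -10/3, -2/3)
     R0 -= -1/2·R1  ⇒  (1, 0, 8/3, -8/3, -1/3)
     R2 -= -3·R1  ⇒  (0, 0, 18, -13, 1)
     R3 -= -1/2·R1  ⇒  (0, 0, 11/3, -8/3, -7/3)
[3] R2 /= 18  ⇒  (0, 0, 1, -13/18, 1/18)
     R0 -= 8/3·R2  ⇒  (1, 0, 0, -20/27, -13/27)
     R1 -= 10/3·R2  ⇒  (0, 1, 0, -25/27, -23/27)
     R3 -= 11/3·R2  ⇒  (0, 0, 0, -1/54, -137/54)
[4] R3 /= -1/54  ⇒  (0, 0, 0, 1, 137)
     R0 -= -20/27·R3  ⇒  (1, 0, 0, 0, 101)
     R1 -= -25/27·R3  ⇒  (0, 1, 0, 0, 126)
     R2 -= -13/18·R3  ⇒  (0, 0, 1, 0, 99)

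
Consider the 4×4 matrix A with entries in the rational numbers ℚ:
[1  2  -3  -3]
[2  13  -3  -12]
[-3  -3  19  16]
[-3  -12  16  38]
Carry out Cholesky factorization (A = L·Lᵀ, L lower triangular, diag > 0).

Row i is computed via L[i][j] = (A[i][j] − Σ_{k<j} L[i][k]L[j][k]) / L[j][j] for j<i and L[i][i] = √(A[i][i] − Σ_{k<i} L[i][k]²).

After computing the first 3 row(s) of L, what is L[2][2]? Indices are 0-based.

Step 1: L[0][0] = √(1) = 1.
  L[1][0] = (2) / L[0][0] = 2.
Step 2: L[1][1] = √(9) = 3.
  L[2][0] = (-3) / L[0][0] = -3.
  L[2][1] = (3) / L[1][1] = 1.
Step 3: L[2][2] = √(9) = 3.

L[2][2] = 3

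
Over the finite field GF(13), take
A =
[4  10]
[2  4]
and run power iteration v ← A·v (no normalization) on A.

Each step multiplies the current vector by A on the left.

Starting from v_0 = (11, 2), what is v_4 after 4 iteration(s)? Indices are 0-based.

v_4 = (11, 1)

v_0 = (11, 2).
v_1 = A·v_0 = (12, 4).
v_2 = A·v_1 = (10, 1).
v_3 = A·v_2 = (11, 11).
v_4 = A·v_3 = (11, 1).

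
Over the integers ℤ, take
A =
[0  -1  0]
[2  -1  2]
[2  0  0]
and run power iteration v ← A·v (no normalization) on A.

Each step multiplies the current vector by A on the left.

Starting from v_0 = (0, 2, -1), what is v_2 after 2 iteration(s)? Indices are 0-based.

v_2 = (4, 0, -4)

v_0 = (0, 2, -1).
v_1 = A·v_0 = (-2, -4, 0).
v_2 = A·v_1 = (4, 0, -4).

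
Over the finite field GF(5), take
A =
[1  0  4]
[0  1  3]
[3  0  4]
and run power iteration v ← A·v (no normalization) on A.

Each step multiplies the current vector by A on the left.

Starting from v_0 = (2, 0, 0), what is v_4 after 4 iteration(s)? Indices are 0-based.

v_0 = (2, 0, 0).
v_1 = A·v_0 = (2, 0, 1).
v_2 = A·v_1 = (1, 3, 0).
v_3 = A·v_2 = (1, 3, 3).
v_4 = A·v_3 = (3, 2, 0).

v_4 = (3, 2, 0)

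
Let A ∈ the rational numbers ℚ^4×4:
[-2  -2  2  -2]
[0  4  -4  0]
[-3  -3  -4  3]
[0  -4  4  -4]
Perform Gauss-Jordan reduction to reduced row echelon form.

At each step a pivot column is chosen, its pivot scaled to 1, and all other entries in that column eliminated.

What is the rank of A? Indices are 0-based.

pivot(0,0)=-2: scale R0 → (1, 1, -1, 1)
  clear (2,0): R2 −= (-3)R0 → (0, 0, -7, 6)
pivot(1,1)=4: scale R1 → (0, 1, -1, 0)
  clear (0,1): R0 −= (1)R1 → (1, 0, 0, 1)
  clear (3,1): R3 −= (-4)R1 → (0, 0, 0, -4)
pivot(2,2)=-7: scale R2 → (0, 0, 1, -6/7)
  clear (1,2): R1 −= (-1)R2 → (0, 1, 0, -6/7)
pivot(3,3)=-4: scale R3 → (0, 0, 0, 1)
  clear (0,3): R0 −= (1)R3 → (1, 0, 0, 0)
  clear (1,3): R1 −= (-6/7)R3 → (0, 1, 0, 0)
  clear (2,3): R2 −= (-6/7)R3 → (0, 0, 1, 0)

rank = 4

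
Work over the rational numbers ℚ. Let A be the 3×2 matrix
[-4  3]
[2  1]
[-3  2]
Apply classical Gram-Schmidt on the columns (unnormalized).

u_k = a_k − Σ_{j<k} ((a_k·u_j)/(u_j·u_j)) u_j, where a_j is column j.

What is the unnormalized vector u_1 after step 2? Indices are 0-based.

Step 1: u_0 = a_0 = (-4, 2, -3).
Step 2: u_1 = a_1 − (-16/29)·u_0 = (23/29, 61/29, 10/29).

u_1 = (23/29, 61/29, 10/29)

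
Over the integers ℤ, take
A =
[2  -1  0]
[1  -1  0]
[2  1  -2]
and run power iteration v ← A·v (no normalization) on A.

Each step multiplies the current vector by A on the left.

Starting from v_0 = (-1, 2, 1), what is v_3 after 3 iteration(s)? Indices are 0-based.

v_3 = (-9, -4, 3)

v_0 = (-1, 2, 1).
v_1 = A·v_0 = (-4, -3, -2).
v_2 = A·v_1 = (-5, -1, -7).
v_3 = A·v_2 = (-9, -4, 3).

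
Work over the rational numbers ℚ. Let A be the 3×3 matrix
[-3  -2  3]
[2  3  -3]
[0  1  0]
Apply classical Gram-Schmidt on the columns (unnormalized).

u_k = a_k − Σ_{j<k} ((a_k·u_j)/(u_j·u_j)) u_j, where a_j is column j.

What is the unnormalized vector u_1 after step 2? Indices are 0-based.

u_1 = (10/13, 15/13, 1)

Step 1: u_0 = a_0 = (-3, 2, 0).
Step 2: u_1 = a_1 − (12/13)·u_0 = (10/13, 15/13, 1).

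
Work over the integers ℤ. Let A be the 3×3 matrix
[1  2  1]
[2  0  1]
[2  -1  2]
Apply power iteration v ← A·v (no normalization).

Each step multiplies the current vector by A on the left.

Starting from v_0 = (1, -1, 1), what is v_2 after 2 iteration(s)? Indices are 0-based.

v_0 = (1, -1, 1).
v_1 = A·v_0 = (0, 3, 5).
v_2 = A·v_1 = (11, 5, 7).

v_2 = (11, 5, 7)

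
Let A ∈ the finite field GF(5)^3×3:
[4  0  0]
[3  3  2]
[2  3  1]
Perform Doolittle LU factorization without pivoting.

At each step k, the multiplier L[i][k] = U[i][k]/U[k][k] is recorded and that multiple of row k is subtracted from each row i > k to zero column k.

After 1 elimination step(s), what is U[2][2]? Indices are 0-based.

Step 1: pivot at (0,0) is 4.
  row1 ← row1 − (2)·row0  ⇒  L[1][0]=2, U row1=(0, 3, 2)
  row2 ← row2 − (3)·row0  ⇒  L[2][0]=3, U row2=(0, 3, 1)

U[2][2] = 1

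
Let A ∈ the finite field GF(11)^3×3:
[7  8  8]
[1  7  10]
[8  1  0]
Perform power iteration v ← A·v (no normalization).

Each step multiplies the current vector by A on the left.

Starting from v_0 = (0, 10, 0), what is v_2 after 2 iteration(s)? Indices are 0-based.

v_2 = (1, 10, 6)

v_0 = (0, 10, 0).
v_1 = A·v_0 = (3, 4, 10).
v_2 = A·v_1 = (1, 10, 6).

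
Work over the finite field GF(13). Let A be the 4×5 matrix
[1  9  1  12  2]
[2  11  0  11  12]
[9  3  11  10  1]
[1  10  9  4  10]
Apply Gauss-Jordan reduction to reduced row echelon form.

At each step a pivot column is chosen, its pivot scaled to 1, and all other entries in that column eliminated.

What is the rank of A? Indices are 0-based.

step 1: normalize row 0 (÷1) = (1, 9, 1, 12, 2)
  row 1: subtract 2×row0 = (0, 6, 11, 0, 8)
  row 2: subtract 9×row0 = (0, 0, 2, 6, 9)
  row 3: subtract 1×row0 = (0, 1, 8, 5, 8)
step 2: normalize row 1 (÷6) = (0, 1, 4, 0, 10)
  row 0: subtract 9×row1 = (1, 0, 4, 12, 3)
  row 3: subtract 1×row1 = (0, 0, 4, 5, 11)
step 3: normalize row 2 (÷2) = (0, 0, 1, 3, 11)
  row 0: subtract 4×row2 = (1, 0, 0, 0, 11)
  row 1: subtract 4×row2 = (0, 1, 0, 1, 5)
  row 3: subtract 4×row2 = (0, 0, 0, 6, 6)
step 4: normalize row 3 (÷6) = (0, 0, 0, 1, 1)
  row 1: subtract 1×row3 = (0, 1, 0, 0, 4)
  row 2: subtract 3×row3 = (0, 0, 1, 0, 8)

rank = 4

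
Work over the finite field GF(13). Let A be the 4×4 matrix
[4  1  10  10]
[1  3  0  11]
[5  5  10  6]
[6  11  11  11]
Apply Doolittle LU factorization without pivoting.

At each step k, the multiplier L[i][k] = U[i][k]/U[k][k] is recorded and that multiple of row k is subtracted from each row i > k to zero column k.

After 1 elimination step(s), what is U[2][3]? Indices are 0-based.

U[2][3] = 0

Step 1: pivot at (0,0) is 4.
  row1 ← row1 − (10)·row0  ⇒  L[1][0]=10, U row1=(0, 6, 4, 2)
  row2 ← row2 − (11)·row0  ⇒  L[2][0]=11, U row2=(0, 7, 4, 0)
  row3 ← row3 − (8)·row0  ⇒  L[3][0]=8, U row3=(0, 3, 9, 9)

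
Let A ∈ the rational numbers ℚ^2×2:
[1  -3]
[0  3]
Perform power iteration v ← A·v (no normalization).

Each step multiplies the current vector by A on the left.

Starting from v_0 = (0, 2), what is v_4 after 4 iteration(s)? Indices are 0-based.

v_0 = (0, 2).
v_1 = A·v_0 = (-6, 6).
v_2 = A·v_1 = (-24, 18).
v_3 = A·v_2 = (-78, 54).
v_4 = A·v_3 = (-240, 162).

v_4 = (-240, 162)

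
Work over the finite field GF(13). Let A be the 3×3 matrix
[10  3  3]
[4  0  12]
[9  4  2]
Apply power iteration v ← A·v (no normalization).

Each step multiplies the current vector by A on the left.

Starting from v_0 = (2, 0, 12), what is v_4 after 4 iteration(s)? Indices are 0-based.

v_0 = (2, 0, 12).
v_1 = A·v_0 = (4, 9, 3).
v_2 = A·v_1 = (11, 0, 0).
v_3 = A·v_2 = (6, 5, 8).
v_4 = A·v_3 = (8, 3, 12).

v_4 = (8, 3, 12)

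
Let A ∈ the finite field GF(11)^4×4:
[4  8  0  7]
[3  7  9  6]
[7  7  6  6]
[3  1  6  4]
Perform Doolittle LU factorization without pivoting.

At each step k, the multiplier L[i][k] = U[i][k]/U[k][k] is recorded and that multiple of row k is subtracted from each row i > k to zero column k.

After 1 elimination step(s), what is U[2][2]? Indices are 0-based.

U[2][2] = 6

Step 1: pivot at (0,0) is 4.
  row1 ← row1 − (9)·row0  ⇒  L[1][0]=9, U row1=(0, 1, 9, 9)
  row2 ← row2 − (10)·row0  ⇒  L[2][0]=10, U row2=(0, 4, 6, 2)
  row3 ← row3 − (9)·row0  ⇒  L[3][0]=9, U row3=(0, 6, 6, 7)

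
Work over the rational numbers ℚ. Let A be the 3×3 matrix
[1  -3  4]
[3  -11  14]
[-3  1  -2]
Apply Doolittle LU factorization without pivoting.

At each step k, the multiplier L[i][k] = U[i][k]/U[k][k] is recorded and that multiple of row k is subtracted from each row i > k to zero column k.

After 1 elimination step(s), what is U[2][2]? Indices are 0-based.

U[2][2] = 10

[col 0] pivot 1
  R1 -= 3*R0 → (0, -2, 2)  (L[1][0] := 3)
  R2 -= -3*R0 → (0, -8, 10)  (L[2][0] := -3)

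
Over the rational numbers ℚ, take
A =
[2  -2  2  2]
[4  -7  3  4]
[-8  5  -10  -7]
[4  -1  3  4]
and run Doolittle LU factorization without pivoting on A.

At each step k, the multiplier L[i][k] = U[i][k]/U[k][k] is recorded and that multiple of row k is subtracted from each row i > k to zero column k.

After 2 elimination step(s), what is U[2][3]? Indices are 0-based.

Step 1: pivot at (0,0) is 2.
  row1 ← row1 − (2)·row0  ⇒  L[1][0]=2, U row1=(0, -3, -1, 0)
  row2 ← row2 − (-4)·row0  ⇒  L[2][0]=-4, U row2=(0, -3, -2, 1)
  row3 ← row3 − (2)·row0  ⇒  L[3][0]=2, U row3=(0, 3, -1, 0)
Step 2: pivot at (1,1) is -3.
  row2 ← row2 − (1)·row1  ⇒  L[2][1]=1, U row2=(0, 0, -1, 1)
  row3 ← row3 − (-1)·row1  ⇒  L[3][1]=-1, U row3=(0, 0, -2, 0)

U[2][3] = 1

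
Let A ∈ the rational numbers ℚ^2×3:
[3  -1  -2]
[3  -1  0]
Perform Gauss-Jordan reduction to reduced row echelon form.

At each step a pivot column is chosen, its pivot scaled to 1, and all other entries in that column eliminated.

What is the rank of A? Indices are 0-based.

rank = 2

pivot(0,0)=3: scale R0 → (1, -1/3, -2/3)
  clear (1,0): R1 −= (3)R0 → (0, 0, 2)
col 1: no nonzero at/below row 1; advance.
pivot(1,2)=2: scale R1 → (0, 0, 1)
  clear (0,2): R0 −= (-2/3)R1 → (1, -1/3, 0)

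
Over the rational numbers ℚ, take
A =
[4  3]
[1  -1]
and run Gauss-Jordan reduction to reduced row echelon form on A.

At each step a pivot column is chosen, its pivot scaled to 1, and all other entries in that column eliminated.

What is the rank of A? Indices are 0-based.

rank = 2

step 1: normalize row 0 (÷4) = (1, 3/4)
  row 1: subtract 1×row0 = (0, -7/4)
step 2: normalize row 1 (÷-7/4) = (0, 1)
  row 0: subtract 3/4×row1 = (1, 0)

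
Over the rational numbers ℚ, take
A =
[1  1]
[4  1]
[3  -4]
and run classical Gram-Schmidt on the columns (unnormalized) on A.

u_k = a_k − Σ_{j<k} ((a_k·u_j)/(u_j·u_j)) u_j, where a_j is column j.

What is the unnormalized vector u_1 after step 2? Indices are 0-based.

Step 1: u_0 = a_0 = (1, 4, 3).
Step 2: u_1 = a_1 − (-7/26)·u_0 = (33/26, 27/13, -83/26).

u_1 = (33/26, 27/13, -83/26)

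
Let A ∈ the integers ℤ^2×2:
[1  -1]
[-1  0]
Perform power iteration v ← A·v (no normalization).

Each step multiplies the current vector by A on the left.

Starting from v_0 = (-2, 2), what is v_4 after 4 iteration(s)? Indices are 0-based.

v_0 = (-2, 2).
v_1 = A·v_0 = (-4, 2).
v_2 = A·v_1 = (-6, 4).
v_3 = A·v_2 = (-10, 6).
v_4 = A·v_3 = (-16, 10).

v_4 = (-16, 10)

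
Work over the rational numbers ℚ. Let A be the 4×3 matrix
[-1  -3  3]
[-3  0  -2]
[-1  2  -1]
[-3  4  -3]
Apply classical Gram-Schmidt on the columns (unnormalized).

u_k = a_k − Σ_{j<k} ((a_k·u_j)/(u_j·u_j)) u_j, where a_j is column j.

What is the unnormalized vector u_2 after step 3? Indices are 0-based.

Step 1: u_0 = a_0 = (-1, -3, -1, -3).
Step 2: u_1 = a_1 − (-11/20)·u_0 = (-71/20, -33/20, 29/20, 47/20).
Step 3: u_2 = a_2 − (13/20)·u_0 − (-317/459)·u_1 = (550/459, -182/153, 299/459, 263/459).

u_2 = (550/459, -182/153, 299/459, 263/459)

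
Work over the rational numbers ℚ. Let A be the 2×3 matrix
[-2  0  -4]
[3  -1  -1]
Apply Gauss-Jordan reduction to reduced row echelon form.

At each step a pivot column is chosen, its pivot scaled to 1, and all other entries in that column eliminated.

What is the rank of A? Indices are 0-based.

rank = 2

pivot(0,0)=-2: scale R0 → (1, 0, 2)
  clear (1,0): R1 −= (3)R0 → (0, -1, -7)
pivot(1,1)=-1: scale R1 → (0, 1, 7)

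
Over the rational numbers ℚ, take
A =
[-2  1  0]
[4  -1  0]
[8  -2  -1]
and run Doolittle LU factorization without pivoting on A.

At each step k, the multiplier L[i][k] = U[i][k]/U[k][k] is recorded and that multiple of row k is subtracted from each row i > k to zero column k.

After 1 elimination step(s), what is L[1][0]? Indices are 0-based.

L[1][0] = -2

Step 1: pivot at (0,0) is -2.
  row1 ← row1 − (-2)·row0  ⇒  L[1][0]=-2, U row1=(0, 1, 0)
  row2 ← row2 − (-4)·row0  ⇒  L[2][0]=-4, U row2=(0, 2, -1)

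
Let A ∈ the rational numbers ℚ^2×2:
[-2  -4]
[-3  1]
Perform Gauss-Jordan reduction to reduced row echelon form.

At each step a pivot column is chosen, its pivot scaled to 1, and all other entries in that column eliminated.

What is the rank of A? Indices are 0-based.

rank = 2

pivot(0,0)=-2: scale R0 → (1, 2)
  clear (1,0): R1 −= (-3)R0 → (0, 7)
pivot(1,1)=7: scale R1 → (0, 1)
  clear (0,1): R0 −= (2)R1 → (1, 0)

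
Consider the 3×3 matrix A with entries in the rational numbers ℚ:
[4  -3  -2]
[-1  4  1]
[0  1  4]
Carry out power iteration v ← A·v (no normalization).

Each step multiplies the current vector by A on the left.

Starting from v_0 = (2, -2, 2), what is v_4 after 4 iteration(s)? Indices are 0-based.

v_0 = (2, -2, 2).
v_1 = A·v_0 = (10, -8, 6).
v_2 = A·v_1 = (52, -36, 16).
v_3 = A·v_2 = (284, -180, 28).
v_4 = A·v_3 = (1620, -976, -68).

v_4 = (1620, -976, -68)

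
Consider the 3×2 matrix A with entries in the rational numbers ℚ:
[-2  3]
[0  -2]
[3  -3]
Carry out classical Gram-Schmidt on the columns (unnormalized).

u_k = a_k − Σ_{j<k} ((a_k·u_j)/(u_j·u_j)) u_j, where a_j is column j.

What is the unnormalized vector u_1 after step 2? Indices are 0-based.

u_1 = (9/13, -2, 6/13)

Step 1: u_0 = a_0 = (-2, 0, 3).
Step 2: u_1 = a_1 − (-15/13)·u_0 = (9/13, -2, 6/13).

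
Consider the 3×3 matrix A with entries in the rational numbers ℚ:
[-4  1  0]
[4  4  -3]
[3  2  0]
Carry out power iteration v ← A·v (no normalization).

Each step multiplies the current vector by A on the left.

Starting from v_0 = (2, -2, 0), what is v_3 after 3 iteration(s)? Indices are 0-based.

v_0 = (2, -2, 0).
v_1 = A·v_0 = (-10, 0, 2).
v_2 = A·v_1 = (40, -46, -30).
v_3 = A·v_2 = (-206, 66, 28).

v_3 = (-206, 66, 28)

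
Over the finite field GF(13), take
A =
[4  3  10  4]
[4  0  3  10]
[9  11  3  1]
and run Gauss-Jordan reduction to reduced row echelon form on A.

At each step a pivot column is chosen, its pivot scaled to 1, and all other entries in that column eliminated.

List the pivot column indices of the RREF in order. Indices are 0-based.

step 1: normalize row 0 (÷4) = (1, 4, 9, 1)
  row 1: subtract 4×row0 = (0, 10, 6, 6)
  row 2: subtract 9×row0 = (0, 1, 0, 5)
step 2: normalize row 1 (÷10) = (0, 1, 11, 11)
  row 0: subtract 4×row1 = (1, 0, 4, 9)
  row 2: subtract 1×row1 = (0, 0, 2, 7)
step 3: normalize row 2 (÷2) = (0, 0, 1, 10)
  row 0: subtract 4×row2 = (1, 0, 0, 8)
  row 1: subtract 11×row2 = (0, 1, 0, 5)

pivot columns: 0, 1, 2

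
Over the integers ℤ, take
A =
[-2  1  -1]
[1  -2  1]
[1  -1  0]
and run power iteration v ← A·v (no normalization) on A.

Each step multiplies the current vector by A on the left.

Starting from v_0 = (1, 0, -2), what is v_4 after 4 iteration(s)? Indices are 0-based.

v_4 = (-14, 15, 13)

v_0 = (1, 0, -2).
v_1 = A·v_0 = (0, -1, 1).
v_2 = A·v_1 = (-2, 3, 1).
v_3 = A·v_2 = (6, -7, -5).
v_4 = A·v_3 = (-14, 15, 13).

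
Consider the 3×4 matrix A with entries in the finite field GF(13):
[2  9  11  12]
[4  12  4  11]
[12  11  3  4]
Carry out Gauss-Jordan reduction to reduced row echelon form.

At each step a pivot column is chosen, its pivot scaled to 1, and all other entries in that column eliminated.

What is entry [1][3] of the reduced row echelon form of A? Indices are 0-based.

M[1][3] = 9

step 1: normalize row 0 (÷2) = (1, 11, 12, 6)
  row 1: subtract 4×row0 = (0, 7, 8, 0)
  row 2: subtract 12×row0 = (0, 9, 2, 10)
step 2: normalize row 1 (÷7) = (0, 1, 3, 0)
  row 0: subtract 11×row1 = (1, 0, 5, 6)
  row 2: subtract 9×row1 = (0, 0, 1, 10)
step 3: normalize row 2 (÷1) = (0, 0, 1, 10)
  row 0: subtract 5×row2 = (1, 0, 0, 8)
  row 1: subtract 3×row2 = (0, 1, 0, 9)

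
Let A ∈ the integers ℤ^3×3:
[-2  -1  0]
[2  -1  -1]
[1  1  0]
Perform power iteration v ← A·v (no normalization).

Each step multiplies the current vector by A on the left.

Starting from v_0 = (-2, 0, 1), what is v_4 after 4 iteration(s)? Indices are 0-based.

v_0 = (-2, 0, 1).
v_1 = A·v_0 = (4, -5, -2).
v_2 = A·v_1 = (-3, 15, -1).
v_3 = A·v_2 = (-9, -20, 12).
v_4 = A·v_3 = (38, -10, -29).

v_4 = (38, -10, -29)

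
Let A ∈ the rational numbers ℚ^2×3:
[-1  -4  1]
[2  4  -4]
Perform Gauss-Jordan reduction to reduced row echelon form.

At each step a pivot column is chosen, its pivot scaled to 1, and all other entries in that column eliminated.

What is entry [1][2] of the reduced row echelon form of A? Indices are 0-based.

[1] R0 /= -1  ⇒  (1, 4, -1)
     R1 -= 2·R0  ⇒  (0, -4, -2)
[2] R1 /= -4  ⇒  (0, 1, 1/2)
     R0 -= 4·R1  ⇒  (1, 0, -3)

M[1][2] = 1/2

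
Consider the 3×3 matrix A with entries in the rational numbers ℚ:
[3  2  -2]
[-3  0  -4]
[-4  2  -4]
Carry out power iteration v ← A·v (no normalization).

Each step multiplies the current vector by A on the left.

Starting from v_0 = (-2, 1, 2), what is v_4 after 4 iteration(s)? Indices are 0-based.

v_4 = (-440, -8, 128)

v_0 = (-2, 1, 2).
v_1 = A·v_0 = (-8, -2, 2).
v_2 = A·v_1 = (-32, 16, 20).
v_3 = A·v_2 = (-104, 16, 80).
v_4 = A·v_3 = (-440, -8, 128).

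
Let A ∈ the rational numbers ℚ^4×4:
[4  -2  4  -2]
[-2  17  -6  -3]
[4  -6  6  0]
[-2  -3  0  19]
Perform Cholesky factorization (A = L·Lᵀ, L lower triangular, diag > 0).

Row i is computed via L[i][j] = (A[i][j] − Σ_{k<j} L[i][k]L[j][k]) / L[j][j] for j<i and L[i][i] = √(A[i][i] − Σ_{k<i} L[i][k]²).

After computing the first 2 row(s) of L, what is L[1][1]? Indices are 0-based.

L[1][1] = 4

Step 1: L[0][0] = √(4) = 2.
  L[1][0] = (-2) / L[0][0] = -1.
Step 2: L[1][1] = √(16) = 4.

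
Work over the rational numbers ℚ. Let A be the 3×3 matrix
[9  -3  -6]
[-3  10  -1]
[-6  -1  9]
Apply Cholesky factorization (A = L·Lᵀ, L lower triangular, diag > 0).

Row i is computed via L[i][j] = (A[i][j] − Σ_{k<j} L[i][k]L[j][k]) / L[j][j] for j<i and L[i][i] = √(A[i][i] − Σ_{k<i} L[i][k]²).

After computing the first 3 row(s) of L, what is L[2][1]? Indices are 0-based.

L[2][1] = -1

Step 1: L[0][0] = √(9) = 3.
  L[1][0] = (-3) / L[0][0] = -1.
Step 2: L[1][1] = √(9) = 3.
  L[2][0] = (-6) / L[0][0] = -2.
  L[2][1] = (-3) / L[1][1] = -1.
Step 3: L[2][2] = √(4) = 2.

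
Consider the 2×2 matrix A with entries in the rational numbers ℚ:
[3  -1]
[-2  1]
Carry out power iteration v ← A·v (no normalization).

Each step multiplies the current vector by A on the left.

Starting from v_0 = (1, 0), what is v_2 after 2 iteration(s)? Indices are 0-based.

v_2 = (11, -8)

v_0 = (1, 0).
v_1 = A·v_0 = (3, -2).
v_2 = A·v_1 = (11, -8).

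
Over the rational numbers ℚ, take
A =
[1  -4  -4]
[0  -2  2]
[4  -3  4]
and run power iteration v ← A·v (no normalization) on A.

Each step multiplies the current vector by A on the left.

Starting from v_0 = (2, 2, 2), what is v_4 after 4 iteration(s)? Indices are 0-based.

v_4 = (1578, -536, -1424)

v_0 = (2, 2, 2).
v_1 = A·v_0 = (-14, 0, 10).
v_2 = A·v_1 = (-54, 20, -16).
v_3 = A·v_2 = (-70, -72, -340).
v_4 = A·v_3 = (1578, -536, -1424).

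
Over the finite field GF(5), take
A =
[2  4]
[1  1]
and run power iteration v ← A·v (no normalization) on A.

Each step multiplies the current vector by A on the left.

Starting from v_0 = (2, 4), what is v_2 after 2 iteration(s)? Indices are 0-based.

v_0 = (2, 4).
v_1 = A·v_0 = (0, 1).
v_2 = A·v_1 = (4, 1).

v_2 = (4, 1)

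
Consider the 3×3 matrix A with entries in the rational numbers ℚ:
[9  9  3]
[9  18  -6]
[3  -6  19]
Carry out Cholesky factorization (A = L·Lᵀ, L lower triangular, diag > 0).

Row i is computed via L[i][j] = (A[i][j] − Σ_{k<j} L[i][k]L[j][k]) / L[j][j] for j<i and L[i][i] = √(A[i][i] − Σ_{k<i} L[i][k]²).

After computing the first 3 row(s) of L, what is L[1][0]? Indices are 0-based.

Step 1: L[0][0] = √(9) = 3.
  L[1][0] = (9) / L[0][0] = 3.
Step 2: L[1][1] = √(9) = 3.
  L[2][0] = (3) / L[0][0] = 1.
  L[2][1] = (-9) / L[1][1] = -3.
Step 3: L[2][2] = √(9) = 3.

L[1][0] = 3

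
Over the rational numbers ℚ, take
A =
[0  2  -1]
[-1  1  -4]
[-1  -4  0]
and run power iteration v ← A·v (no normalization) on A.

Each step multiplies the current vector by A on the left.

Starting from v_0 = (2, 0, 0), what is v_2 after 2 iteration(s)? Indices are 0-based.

v_2 = (-2, 6, 8)

v_0 = (2, 0, 0).
v_1 = A·v_0 = (0, -2, -2).
v_2 = A·v_1 = (-2, 6, 8).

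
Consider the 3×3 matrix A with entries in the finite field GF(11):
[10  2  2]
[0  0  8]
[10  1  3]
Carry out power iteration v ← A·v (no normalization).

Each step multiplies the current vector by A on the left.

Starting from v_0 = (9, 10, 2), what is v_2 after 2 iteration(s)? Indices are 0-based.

v_2 = (9, 1, 0)

v_0 = (9, 10, 2).
v_1 = A·v_0 = (4, 5, 7).
v_2 = A·v_1 = (9, 1, 0).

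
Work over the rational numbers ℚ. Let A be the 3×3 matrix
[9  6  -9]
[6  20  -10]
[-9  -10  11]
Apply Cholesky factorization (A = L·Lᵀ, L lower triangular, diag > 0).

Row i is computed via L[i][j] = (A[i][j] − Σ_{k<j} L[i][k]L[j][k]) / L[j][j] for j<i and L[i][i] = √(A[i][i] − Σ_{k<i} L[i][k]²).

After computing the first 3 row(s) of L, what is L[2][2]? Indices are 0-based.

L[2][2] = 1

Step 1: L[0][0] = √(9) = 3.
  L[1][0] = (6) / L[0][0] = 2.
Step 2: L[1][1] = √(16) = 4.
  L[2][0] = (-9) / L[0][0] = -3.
  L[2][1] = (-4) / L[1][1] = -1.
Step 3: L[2][2] = √(1) = 1.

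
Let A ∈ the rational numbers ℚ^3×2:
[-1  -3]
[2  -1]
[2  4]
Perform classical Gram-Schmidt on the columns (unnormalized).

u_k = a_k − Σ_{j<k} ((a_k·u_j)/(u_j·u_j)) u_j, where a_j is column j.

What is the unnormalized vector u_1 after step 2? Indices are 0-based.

u_1 = (-2, -3, 2)

Step 1: u_0 = a_0 = (-1, 2, 2).
Step 2: u_1 = a_1 − (1)·u_0 = (-2, -3, 2).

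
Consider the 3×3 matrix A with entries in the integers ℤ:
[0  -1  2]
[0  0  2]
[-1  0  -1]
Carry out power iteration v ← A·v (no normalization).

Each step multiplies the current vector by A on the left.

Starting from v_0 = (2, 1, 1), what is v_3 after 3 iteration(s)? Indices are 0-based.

v_3 = (10, 4, 6)

v_0 = (2, 1, 1).
v_1 = A·v_0 = (1, 2, -3).
v_2 = A·v_1 = (-8, -6, 2).
v_3 = A·v_2 = (10, 4, 6).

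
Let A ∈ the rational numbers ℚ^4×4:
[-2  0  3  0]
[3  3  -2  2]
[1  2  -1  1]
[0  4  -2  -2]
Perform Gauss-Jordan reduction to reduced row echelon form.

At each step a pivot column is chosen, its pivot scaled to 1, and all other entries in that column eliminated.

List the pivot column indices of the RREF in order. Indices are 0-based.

pivot columns: 0, 1, 2, 3

[1] R0 /= -2  ⇒  (1, 0, -3/2, 0)
     R1 -= 3·R0  ⇒  (0, 3, 5/2, 2)
     R2 -= 1·R0  ⇒  (0, 2, 1/2, 1)
[2] R1 /= 3  ⇒  (0, 1, 5/6, 2/3)
     R2 -= 2·R1  ⇒  (0, 0, -7/6, -1/3)
     R3 -= 4·R1  ⇒  (0, 0, -16/3, -14/3)
[3] R2 /= -7/6  ⇒  (0, 0, 1, 2/7)
     R0 -= -3/2·R2  ⇒  (1, 0, 0, 3/7)
     R1 -= 5/6·R2  ⇒  (0, 1, 0, 3/7)
     R3 -= -16/3·R2  ⇒  (0, 0, 0, -22/7)
[4] R3 /= -22/7  ⇒  (0, 0, 0, 1)
     R0 -= 3/7·R3  ⇒  (1, 0, 0, 0)
     R1 -= 3/7·R3  ⇒  (0, 1, 0, 0)
     R2 -= 2/7·R3  ⇒  (0, 0, 1, 0)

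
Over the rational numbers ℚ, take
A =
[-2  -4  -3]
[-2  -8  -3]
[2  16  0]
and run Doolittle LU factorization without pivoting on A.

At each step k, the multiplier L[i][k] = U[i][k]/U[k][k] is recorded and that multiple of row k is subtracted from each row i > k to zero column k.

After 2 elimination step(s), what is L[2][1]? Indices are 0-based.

L[2][1] = -3

[col 0] pivot -2
  R1 -= 1*R0 → (0, -4, 0)  (L[1][0] := 1)
  R2 -= -1*R0 → (0, 12, -3)  (L[2][0] := -1)
[col 1] pivot -4
  R2 -= -3*R1 → (0, 0, -3)  (L[2][1] := -3)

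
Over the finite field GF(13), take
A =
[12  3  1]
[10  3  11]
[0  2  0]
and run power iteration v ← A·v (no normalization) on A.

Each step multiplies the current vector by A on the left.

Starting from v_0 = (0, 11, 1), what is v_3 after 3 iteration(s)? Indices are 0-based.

v_3 = (4, 7, 11)

v_0 = (0, 11, 1).
v_1 = A·v_0 = (8, 5, 9).
v_2 = A·v_1 = (3, 12, 10).
v_3 = A·v_2 = (4, 7, 11).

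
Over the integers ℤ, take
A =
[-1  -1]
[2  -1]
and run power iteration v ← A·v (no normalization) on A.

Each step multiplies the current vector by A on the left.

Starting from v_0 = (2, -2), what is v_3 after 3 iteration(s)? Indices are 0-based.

v_0 = (2, -2).
v_1 = A·v_0 = (0, 6).
v_2 = A·v_1 = (-6, -6).
v_3 = A·v_2 = (12, -6).

v_3 = (12, -6)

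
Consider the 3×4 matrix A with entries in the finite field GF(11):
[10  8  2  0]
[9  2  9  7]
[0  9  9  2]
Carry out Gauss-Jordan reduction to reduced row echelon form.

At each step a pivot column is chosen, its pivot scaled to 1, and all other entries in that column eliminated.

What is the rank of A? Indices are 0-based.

step 1: normalize row 0 (÷10) = (1, 3, 9, 0)
  row 1: subtract 9×row0 = (0, 8, 5, 7)
step 2: normalize row 1 (÷8) = (0, 1, 2, 5)
  row 0: subtract 3×row1 = (1, 0, 3, 7)
  row 2: subtract 9×row1 = (0, 0, 2, 1)
step 3: normalize row 2 (÷2) = (0, 0, 1, 6)
  row 0: subtract 3×row2 = (1, 0, 0, 0)
  row 1: subtract 2×row2 = (0, 1, 0, 4)

rank = 3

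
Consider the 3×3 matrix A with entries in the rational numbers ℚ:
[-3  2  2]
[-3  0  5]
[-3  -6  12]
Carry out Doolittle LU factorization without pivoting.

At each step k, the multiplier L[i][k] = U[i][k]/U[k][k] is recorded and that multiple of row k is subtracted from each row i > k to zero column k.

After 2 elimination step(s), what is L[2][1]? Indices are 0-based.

L[2][1] = 4

k=0: U[0][0]=-3
  eliminate (1,0): mult=1, new row 1: (0, -2, 3); set L[1][0]=1
  eliminate (2,0): mult=1, new row 2: (0, -8, 10); set L[2][0]=1
k=1: U[1][1]=-2
  eliminate (2,1): mult=4, new row 2: (0, 0, -2); set L[2][1]=4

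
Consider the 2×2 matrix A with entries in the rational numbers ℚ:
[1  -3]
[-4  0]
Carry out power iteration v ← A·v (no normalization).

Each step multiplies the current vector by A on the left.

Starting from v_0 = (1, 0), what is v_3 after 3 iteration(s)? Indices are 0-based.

v_3 = (25, -52)

v_0 = (1, 0).
v_1 = A·v_0 = (1, -4).
v_2 = A·v_1 = (13, -4).
v_3 = A·v_2 = (25, -52).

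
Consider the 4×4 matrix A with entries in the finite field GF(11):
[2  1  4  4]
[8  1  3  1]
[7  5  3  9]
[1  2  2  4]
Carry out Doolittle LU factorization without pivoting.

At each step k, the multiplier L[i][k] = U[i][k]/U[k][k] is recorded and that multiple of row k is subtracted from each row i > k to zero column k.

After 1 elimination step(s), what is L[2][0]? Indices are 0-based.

Step 1: pivot at (0,0) is 2.
  row1 ← row1 − (4)·row0  ⇒  L[1][0]=4, U row1=(0, 8, 9, 7)
  row2 ← row2 − (9)·row0  ⇒  L[2][0]=9, U row2=(0, 7, 0, 6)
  row3 ← row3 − (6)·row0  ⇒  L[3][0]=6, U row3=(0, 7, 0, 2)

L[2][0] = 9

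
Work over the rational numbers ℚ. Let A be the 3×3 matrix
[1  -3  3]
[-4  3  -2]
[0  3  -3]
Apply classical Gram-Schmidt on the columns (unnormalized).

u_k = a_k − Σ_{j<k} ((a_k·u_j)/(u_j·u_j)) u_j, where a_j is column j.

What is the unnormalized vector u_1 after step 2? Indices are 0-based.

u_1 = (-36/17, -9/17, 3)

Step 1: u_0 = a_0 = (1, -4, 0).
Step 2: u_1 = a_1 − (-15/17)·u_0 = (-36/17, -9/17, 3).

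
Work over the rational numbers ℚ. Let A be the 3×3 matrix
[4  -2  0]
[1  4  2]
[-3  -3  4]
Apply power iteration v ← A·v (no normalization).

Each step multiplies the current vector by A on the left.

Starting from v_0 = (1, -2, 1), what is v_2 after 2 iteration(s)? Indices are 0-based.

v_0 = (1, -2, 1).
v_1 = A·v_0 = (8, -5, 7).
v_2 = A·v_1 = (42, 2, 19).

v_2 = (42, 2, 19)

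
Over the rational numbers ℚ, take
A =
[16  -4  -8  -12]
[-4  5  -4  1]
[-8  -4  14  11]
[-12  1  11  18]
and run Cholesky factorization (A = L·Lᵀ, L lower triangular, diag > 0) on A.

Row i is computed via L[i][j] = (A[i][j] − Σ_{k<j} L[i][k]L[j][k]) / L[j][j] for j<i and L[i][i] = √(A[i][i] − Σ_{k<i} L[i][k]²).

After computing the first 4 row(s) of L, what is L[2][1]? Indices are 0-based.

Step 1: L[0][0] = √(16) = 4.
  L[1][0] = (-4) / L[0][0] = -1.
Step 2: L[1][1] = √(4) = 2.
  L[2][0] = (-8) / L[0][0] = -2.
  L[2][1] = (-6) / L[1][1] = -3.
Step 3: L[2][2] = √(1) = 1.
  L[3][0] = (-12) / L[0][0] = -3.
  L[3][1] = (-2) / L[1][1] = -1.
  L[3][2] = (2) / L[2][2] = 2.
Step 4: L[3][3] = √(4) = 2.

L[2][1] = -3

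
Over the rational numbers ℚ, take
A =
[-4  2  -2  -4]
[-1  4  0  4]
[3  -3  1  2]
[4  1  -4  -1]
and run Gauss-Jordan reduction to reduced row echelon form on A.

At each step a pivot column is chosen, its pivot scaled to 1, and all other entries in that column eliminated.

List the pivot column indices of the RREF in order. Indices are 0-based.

step 1: normalize row 0 (÷-4) = (1, -1/2, 1/2, 1)
  row 1: subtract -1×row0 = (0, 7/2, 1/2, 5)
  row 2: subtract 3×row0 = (0, -3/2, -1/2, -1)
  row 3: subtract 4×row0 = (0, 3, -6, -5)
step 2: normalize row 1 (÷7/2) = (0, 1, 1/7, 10/7)
  row 0: subtract -1/2×row1 = (1, 0, 4/7, 12/7)
  row 2: subtract -3/2×row1 = (0, 0, -2/7, 8/7)
  row 3: subtract 3×row1 = (0, 0, -45/7, -65/7)
step 3: normalize row 2 (÷-2/7) = (0, 0, 1, -4)
  row 0: subtract 4/7×row2 = (1, 0, 0, 4)
  row 1: subtract 1/7×row2 = (0, 1, 0, 2)
  row 3: subtract -45/7×row2 = (0, 0, 0, -35)
step 4: normalize row 3 (÷-35) = (0, 0, 0, 1)
  row 0: subtract 4×row3 = (1, 0, 0, 0)
  row 1: subtract 2×row3 = (0, 1, 0, 0)
  row 2: subtract -4×row3 = (0, 0, 1, 0)

pivot columns: 0, 1, 2, 3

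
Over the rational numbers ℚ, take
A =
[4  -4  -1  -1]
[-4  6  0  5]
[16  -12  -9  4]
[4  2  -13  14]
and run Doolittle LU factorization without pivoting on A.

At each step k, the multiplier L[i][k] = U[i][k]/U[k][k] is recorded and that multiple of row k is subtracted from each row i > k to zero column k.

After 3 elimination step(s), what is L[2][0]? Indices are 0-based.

L[2][0] = 4

[col 0] pivot 4
  R1 -= -1*R0 → (0, 2, -1, 4)  (L[1][0] := -1)
  R2 -= 4*R0 → (0, 4, -5, 8)  (L[2][0] := 4)
  R3 -= 1*R0 → (0, 6, -12, 15)  (L[3][0] := 1)
[col 1] pivot 2
  R2 -= 2*R1 → (0, 0, -3, 0)  (L[2][1] := 2)
  R3 -= 3*R1 → (0, 0, -9, 3)  (L[3][1] := 3)
[col 2] pivot -3
  R3 -= 3*R2 → (0, 0, 0, 3)  (L[3][2] := 3)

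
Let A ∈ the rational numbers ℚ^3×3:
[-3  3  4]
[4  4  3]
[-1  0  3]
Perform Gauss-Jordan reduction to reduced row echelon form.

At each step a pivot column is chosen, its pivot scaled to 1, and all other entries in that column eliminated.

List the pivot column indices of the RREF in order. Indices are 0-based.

[1] R0 /= -3  ⇒  (1, -1, -4/3)
     R1 -= 4·R0  ⇒  (0, 8, 25/3)
     R2 -= -1·R0  ⇒  (0, -1, 5/3)
[2] R1 /= 8  ⇒  (0, 1, 25/24)
     R0 -= -1·R1  ⇒  (1, 0, -7/24)
     R2 -= -1·R1  ⇒  (0, 0, 65/24)
[3] R2 /= 65/24  ⇒  (0, 0, 1)
     R0 -= -7/24·R2  ⇒  (1, 0, 0)
     R1 -= 25/24·R2  ⇒  (0, 1, 0)

pivot columns: 0, 1, 2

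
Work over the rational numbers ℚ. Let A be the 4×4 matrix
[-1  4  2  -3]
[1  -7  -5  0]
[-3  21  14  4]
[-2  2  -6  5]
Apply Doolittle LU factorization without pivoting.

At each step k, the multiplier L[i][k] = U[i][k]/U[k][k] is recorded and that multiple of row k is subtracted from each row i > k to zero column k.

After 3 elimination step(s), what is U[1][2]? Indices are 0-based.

k=0: U[0][0]=-1
  eliminate (1,0): mult=-1, new row 1: (0, -3, -3, -3); set L[1][0]=-1
  eliminate (2,0): mult=3, new row 2: (0, 9, 8, 13); set L[2][0]=3
  eliminate (3,0): mult=2, new row 3: (0, -6, -10, 11); set L[3][0]=2
k=1: U[1][1]=-3
  eliminate (2,1): mult=-3, new row 2: (0, 0, -1, 4); set L[2][1]=-3
  eliminate (3,1): mult=2, new row 3: (0, 0, -4, 17); set L[3][1]=2
k=2: U[2][2]=-1
  eliminate (3,2): mult=4, new row 3: (0, 0, 0, 1); set L[3][2]=4

U[1][2] = -3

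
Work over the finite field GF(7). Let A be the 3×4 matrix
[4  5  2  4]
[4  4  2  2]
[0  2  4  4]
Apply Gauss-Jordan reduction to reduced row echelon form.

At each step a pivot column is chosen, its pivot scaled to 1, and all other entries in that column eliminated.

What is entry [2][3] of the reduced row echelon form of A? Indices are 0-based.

M[2][3] = 0

step 1: normalize row 0 (÷4) = (1, 3, 4, 1)
  row 1: subtract 4×row0 = (0, 6, 0, 5)
step 2: normalize row 1 (÷6) = (0, 1, 0, 2)
  row 0: subtract 3×row1 = (1, 0, 4, 2)
  row 2: subtract 2×row1 = (0, 0, 4, 0)
step 3: normalize row 2 (÷4) = (0, 0, 1, 0)
  row 0: subtract 4×row2 = (1, 0, 0, 2)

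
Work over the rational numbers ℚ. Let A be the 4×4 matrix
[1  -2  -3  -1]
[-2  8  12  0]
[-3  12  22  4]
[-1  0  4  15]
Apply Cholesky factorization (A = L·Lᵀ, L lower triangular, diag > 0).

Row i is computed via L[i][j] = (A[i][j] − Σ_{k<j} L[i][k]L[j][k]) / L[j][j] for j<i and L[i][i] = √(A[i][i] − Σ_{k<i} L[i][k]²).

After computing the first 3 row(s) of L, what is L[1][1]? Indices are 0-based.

L[1][1] = 2

Step 1: L[0][0] = √(1) = 1.
  L[1][0] = (-2) / L[0][0] = -2.
Step 2: L[1][1] = √(4) = 2.
  L[2][0] = (-3) / L[0][0] = -3.
  L[2][1] = (6) / L[1][1] = 3.
Step 3: L[2][2] = √(4) = 2.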